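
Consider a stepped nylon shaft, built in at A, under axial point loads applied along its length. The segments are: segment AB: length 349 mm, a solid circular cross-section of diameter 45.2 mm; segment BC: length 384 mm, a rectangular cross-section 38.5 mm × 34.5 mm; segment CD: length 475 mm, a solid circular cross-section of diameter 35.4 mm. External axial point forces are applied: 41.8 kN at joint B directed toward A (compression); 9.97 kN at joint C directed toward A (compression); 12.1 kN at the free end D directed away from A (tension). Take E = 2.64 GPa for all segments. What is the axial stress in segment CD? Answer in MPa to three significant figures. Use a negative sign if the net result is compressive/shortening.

12.3 MPa

Internal axial forces (sectioning from the free end, tension +): N_CD = 12.1 kN, N_BC = 2.13 kN, N_AB = -39.67 kN.
A_CD = 984.2 mm².
σ_CD = N_CD/A_CD = 12100/984.2 = 12.29 MPa.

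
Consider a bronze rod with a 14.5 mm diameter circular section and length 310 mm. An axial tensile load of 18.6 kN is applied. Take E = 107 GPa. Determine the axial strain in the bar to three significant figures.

A = 165.1 mm².
σ = N/A = 112.6 MPa; ε = σ/E = 112.6/107000 = 1.053e-03.

0.00105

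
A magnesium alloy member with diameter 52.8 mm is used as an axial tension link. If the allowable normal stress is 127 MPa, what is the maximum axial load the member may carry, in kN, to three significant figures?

278 kN

A = 2190 mm².
P_max = σ_allow · A = 127 · 2190 = 278100 N = 278.1 kN.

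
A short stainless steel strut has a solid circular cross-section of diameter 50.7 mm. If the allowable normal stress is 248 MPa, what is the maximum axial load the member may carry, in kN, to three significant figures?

501 kN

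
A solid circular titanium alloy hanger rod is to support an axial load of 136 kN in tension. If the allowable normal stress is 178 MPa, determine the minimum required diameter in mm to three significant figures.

Required area A ≥ P/σ_allow = 136000/178 = 764 mm².
For a solid circular section, d ≥ √(4A/π) = 31.19 mm.

31.2 mm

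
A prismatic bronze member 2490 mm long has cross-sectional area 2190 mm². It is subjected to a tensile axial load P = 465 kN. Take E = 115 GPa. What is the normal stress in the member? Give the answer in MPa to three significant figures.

212 MPa

σ = N/A = 465000/2190 = 212.3 MPa.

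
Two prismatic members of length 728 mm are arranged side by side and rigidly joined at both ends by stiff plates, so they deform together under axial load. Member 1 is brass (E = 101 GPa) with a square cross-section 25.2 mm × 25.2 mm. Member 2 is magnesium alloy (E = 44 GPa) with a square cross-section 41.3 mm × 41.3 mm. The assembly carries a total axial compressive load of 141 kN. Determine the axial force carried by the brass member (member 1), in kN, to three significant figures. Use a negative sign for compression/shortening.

-65.0 kN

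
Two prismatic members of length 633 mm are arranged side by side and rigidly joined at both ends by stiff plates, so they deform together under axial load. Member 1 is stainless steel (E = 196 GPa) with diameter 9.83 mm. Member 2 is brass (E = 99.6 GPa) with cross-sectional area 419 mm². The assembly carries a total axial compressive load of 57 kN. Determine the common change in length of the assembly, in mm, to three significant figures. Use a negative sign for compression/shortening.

A_1 = 75.89 mm².
Equal strain + equilibrium ⇒ each member carries load in proportion to AE: A₁E₁ = 14870000 N, A₂E₂ = 41730000 N, ΣAE = 56610000 N.
δ = PL/ΣAE = -57000·633/56610000 = -0.6374 mm.

-0.637 mm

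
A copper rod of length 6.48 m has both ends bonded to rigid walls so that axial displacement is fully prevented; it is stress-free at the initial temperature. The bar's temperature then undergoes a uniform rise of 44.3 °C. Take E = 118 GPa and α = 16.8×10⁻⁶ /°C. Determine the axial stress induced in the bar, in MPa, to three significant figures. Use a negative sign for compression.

Free thermal expansion αLΔT = 16.8e-6 · 6480 · 44.3 = 4.823 mm.
The walls impose strain ε = −(4.823)/6480 = -7.4424e-04; σ = Eε = 118000 · -7.4424e-04 = -87.82 MPa.

-87.8 MPa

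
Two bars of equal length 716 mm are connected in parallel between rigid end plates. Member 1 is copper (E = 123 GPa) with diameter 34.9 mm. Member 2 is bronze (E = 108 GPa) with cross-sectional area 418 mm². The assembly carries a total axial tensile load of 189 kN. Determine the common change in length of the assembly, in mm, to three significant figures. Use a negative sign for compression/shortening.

A_1 = 956.6 mm².
Equal strain + equilibrium ⇒ each member carries load in proportion to AE: A₁E₁ = 117700000 N, A₂E₂ = 45140000 N, ΣAE = 162800000 N.
δ = PL/ΣAE = 189000·716/162800000 = 0.8312 mm.

0.831 mm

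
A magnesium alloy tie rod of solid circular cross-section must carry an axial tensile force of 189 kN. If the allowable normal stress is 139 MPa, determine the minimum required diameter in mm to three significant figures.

41.6 mm

Required area A ≥ P/σ_allow = 189000/139 = 1360 mm².
For a solid circular section, d ≥ √(4A/π) = 41.61 mm.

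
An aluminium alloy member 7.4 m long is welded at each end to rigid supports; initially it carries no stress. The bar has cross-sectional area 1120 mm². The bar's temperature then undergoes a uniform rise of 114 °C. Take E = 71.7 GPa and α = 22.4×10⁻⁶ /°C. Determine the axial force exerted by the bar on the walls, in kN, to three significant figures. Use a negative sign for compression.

-205 kN

Free thermal expansion αLΔT = 22.4e-6 · 7400 · 114 = 18.9 mm.
The walls impose strain ε = −(18.9)/7400 = -2.5536e-03; σ = Eε = 71700 · -2.5536e-03 = -183.1 MPa.
Wall reaction R = σ·A = -183.1·1120 = -205100 N = -205.1 kN.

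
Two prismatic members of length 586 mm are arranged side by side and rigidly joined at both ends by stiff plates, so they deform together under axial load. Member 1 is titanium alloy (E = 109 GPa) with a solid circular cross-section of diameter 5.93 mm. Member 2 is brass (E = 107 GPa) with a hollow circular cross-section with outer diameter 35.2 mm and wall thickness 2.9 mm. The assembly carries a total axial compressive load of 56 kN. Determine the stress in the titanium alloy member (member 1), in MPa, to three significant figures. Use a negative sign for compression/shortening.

-177 MPa

A_1 = 27.62 mm².
A_2 = 294.3 mm².
Equal strain + equilibrium ⇒ each member carries load in proportion to AE: A₁E₁ = 3010000 N, A₂E₂ = 31490000 N, ΣAE = 34500000 N.
σ₁ = P·E₁/ΣAE = -56000·109000/34500000 = -176.9 MPa.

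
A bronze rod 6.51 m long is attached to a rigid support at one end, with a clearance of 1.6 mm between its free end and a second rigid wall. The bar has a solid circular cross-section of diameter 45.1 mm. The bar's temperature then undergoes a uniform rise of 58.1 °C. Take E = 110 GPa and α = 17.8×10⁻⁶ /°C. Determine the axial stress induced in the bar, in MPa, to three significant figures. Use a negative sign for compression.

Free thermal expansion αLΔT = 17.8e-6 · 6510 · 58.1 = 6.733 mm.
The walls engage after the gap closes; constrained expansion = 6.733 − 1.6 = 5.133 mm.
The walls impose strain ε = −(5.133)/6510 = -7.8840e-04; σ = Eε = 110000 · -7.8840e-04 = -86.72 MPa.

-86.7 MPa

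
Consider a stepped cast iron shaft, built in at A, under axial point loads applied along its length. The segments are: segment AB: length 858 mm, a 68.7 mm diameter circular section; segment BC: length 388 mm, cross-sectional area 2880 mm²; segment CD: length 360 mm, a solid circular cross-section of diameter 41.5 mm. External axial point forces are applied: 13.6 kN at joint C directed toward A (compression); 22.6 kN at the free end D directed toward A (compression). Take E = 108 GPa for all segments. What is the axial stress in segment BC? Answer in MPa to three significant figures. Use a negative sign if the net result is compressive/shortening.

-12.6 MPa

Internal axial forces (sectioning from the free end, tension +): N_CD = -22.6 kN, N_BC = -36.2 kN, N_AB = -36.2 kN.
σ_BC = N_BC/A_BC = -36200/2880 = -12.57 MPa.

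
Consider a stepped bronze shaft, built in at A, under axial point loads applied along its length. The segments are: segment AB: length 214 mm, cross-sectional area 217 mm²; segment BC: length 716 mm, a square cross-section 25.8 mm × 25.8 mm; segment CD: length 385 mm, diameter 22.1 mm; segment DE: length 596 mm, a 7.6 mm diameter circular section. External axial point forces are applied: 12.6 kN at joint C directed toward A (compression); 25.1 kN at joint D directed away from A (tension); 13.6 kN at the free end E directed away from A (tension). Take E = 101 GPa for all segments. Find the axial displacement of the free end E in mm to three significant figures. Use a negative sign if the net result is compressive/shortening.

2.69 mm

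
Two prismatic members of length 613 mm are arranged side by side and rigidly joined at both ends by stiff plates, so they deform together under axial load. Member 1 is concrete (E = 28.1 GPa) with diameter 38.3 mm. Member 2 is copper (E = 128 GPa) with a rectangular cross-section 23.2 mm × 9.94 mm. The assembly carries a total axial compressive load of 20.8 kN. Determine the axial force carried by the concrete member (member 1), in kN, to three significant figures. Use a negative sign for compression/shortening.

-10.9 kN

A_1 = 1152 mm².
A_2 = 230.6 mm².
Equal strain + equilibrium ⇒ each member carries load in proportion to AE: A₁E₁ = 32370000 N, A₂E₂ = 29520000 N, ΣAE = 61890000 N.
F₁ = P·A₁E₁/ΣAE = -20800·32370000/61890000 = -10880 N.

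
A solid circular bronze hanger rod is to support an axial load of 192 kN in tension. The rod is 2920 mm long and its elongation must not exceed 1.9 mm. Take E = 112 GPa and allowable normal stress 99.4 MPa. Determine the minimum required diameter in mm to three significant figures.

57.9 mm

Required area A ≥ P/σ_allow = 192000/99.4 = 1932 mm².
For a solid circular section, d ≥ √(4A/π) = 49.59 mm.
Elongation limit: A ≥ PL/(Eδ_allow) = 192000·2920/(112000·1.9) = 2635 mm² ⇒ d ≥ 57.92 mm.
The elongation limit governs.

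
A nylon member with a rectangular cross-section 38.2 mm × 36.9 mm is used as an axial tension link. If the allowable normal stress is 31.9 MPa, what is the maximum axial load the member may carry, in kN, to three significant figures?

45.0 kN

A = 1410 mm².
P_max = σ_allow · A = 31.9 · 1410 = 44970 N = 44.97 kN.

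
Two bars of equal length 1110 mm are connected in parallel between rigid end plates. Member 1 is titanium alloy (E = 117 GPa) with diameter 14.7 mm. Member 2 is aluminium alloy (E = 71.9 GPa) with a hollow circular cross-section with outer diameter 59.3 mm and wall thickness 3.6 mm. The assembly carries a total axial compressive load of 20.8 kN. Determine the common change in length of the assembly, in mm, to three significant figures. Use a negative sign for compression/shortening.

A_1 = 169.7 mm².
A_2 = 630 mm².
Equal strain + equilibrium ⇒ each member carries load in proportion to AE: A₁E₁ = 19860000 N, A₂E₂ = 45290000 N, ΣAE = 65150000 N.
δ = PL/ΣAE = -20800·1110/65150000 = -0.3544 mm.

-0.354 mm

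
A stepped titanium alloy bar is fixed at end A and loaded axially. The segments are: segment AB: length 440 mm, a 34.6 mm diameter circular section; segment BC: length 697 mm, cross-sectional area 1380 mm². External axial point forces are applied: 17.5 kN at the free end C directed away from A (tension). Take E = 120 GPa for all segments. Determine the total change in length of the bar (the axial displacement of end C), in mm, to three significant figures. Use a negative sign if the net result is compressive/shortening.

Internal axial forces (sectioning from the free end, tension +): N_BC = 17.5 kN, N_AB = 17.5 kN.
A_AB = 940.2 mm².
δ_AB = 17500·440/(940.2·120000) = 0.06824 mm
δ_BC = 17500·697/(1380·120000) = 0.07366 mm
δ = Σδ_i = 0.1419 mm.

0.142 mm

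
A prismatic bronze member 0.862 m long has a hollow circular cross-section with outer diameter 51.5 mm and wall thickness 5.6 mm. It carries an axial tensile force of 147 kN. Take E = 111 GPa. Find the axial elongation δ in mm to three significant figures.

1.41 mm

A = 807.5 mm².
δ_mech = NL/(AE) = 147000·862/(807.5·111000) = 1.414 mm.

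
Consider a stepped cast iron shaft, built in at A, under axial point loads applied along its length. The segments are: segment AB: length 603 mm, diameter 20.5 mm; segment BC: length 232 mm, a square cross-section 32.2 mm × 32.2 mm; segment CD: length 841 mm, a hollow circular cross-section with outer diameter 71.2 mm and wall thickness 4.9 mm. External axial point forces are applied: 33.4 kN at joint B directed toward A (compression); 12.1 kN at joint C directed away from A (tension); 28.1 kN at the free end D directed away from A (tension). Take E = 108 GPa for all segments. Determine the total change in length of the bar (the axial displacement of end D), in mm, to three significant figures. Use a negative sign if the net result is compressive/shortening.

Internal axial forces (sectioning from the free end, tension +): N_CD = 28.1 kN, N_BC = 40.2 kN, N_AB = 6.8 kN.
A_AB = 330.1 mm².
A_BC = 1037 mm².
A_CD = 1021 mm².
δ_AB = 6800·603/(330.1·108000) = 0.115 mm
δ_BC = 40200·232/(1037·108000) = 0.08329 mm
δ_CD = 28100·841/(1021·108000) = 0.2144 mm
δ = Σδ_i = 0.4127 mm.

0.413 mm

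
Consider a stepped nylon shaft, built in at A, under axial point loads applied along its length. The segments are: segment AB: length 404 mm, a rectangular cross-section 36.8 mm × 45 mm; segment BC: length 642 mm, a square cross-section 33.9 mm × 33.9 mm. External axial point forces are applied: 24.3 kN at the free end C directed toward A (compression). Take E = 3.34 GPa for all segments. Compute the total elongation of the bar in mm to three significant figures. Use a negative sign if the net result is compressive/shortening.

Internal axial forces (sectioning from the free end, tension +): N_BC = -24.3 kN, N_AB = -24.3 kN.
A_AB = 1656 mm².
A_BC = 1149 mm².
δ_AB = -24300·404/(1656·3340) = -1.775 mm
δ_BC = -24300·642/(1149·3340) = -4.064 mm
δ = Σδ_i = -5.839 mm.

-5.84 mm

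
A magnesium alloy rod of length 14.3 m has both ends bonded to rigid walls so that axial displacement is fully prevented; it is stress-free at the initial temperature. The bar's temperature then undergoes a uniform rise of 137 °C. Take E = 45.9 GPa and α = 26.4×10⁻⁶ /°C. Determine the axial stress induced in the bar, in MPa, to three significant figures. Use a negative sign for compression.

-166 MPa

Free thermal expansion αLΔT = 26.4e-6 · 14300 · 137 = 51.72 mm.
The walls impose strain ε = −(51.72)/14300 = -3.6168e-03; σ = Eε = 45900 · -3.6168e-03 = -166 MPa.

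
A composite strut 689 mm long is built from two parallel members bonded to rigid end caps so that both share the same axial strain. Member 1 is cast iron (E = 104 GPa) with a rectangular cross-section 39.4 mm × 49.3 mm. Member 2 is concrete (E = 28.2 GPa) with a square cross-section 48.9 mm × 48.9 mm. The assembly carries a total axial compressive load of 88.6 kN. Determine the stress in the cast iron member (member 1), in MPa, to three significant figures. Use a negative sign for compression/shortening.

A_1 = 1942 mm².
A_2 = 2391 mm².
Equal strain + equilibrium ⇒ each member carries load in proportion to AE: A₁E₁ = 202000000 N, A₂E₂ = 67430000 N, ΣAE = 269400000 N.
σ₁ = P·E₁/ΣAE = -88600·104000/269400000 = -34.2 MPa.

-34.2 MPa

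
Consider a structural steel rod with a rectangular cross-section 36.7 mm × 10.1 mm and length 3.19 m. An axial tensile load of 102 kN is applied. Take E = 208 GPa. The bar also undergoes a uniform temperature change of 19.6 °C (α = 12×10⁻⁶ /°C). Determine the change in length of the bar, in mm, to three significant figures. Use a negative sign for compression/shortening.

4.97 mm

A = 370.7 mm².
δ_mech = NL/(AE) = 102000·3190/(370.7·208000) = 4.22 mm.
δ_thermal = αLΔT = 12e-6·3190·19.6 = 0.7503 mm.
δ = δ_mech + δ_thermal = 4.971 mm.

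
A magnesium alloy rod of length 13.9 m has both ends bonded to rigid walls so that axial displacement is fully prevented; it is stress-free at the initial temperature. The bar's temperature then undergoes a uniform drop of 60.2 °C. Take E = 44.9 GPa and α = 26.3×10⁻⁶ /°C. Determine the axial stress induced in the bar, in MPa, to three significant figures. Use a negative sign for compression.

71.1 MPa

Free thermal expansion αLΔT = 26.3e-6 · 13900 · -60.2 = -22.01 mm.
The walls impose strain ε = −(-22.01)/13900 = 1.5833e-03; σ = Eε = 44900 · 1.5833e-03 = 71.09 MPa.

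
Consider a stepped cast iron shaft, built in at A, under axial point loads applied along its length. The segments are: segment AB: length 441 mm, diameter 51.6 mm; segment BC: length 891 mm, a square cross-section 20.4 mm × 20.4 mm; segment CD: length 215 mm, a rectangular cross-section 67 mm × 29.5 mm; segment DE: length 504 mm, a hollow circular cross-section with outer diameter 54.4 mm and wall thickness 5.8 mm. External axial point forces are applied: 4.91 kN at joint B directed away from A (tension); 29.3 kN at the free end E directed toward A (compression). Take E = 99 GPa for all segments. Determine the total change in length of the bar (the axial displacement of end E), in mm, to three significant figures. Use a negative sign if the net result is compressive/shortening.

-0.886 mm

Internal axial forces (sectioning from the free end, tension +): N_DE = -29.3 kN, N_CD = -29.3 kN, N_BC = -29.3 kN, N_AB = -24.39 kN.
A_AB = 2091 mm².
A_BC = 416.2 mm².
A_CD = 1976 mm².
A_DE = 885.6 mm².
δ_AB = -24390·441/(2091·99000) = -0.05195 mm
δ_BC = -29300·891/(416.2·99000) = -0.6337 mm
δ_CD = -29300·215/(1976·99000) = -0.03219 mm
δ_DE = -29300·504/(885.6·99000) = -0.1684 mm
δ = Σδ_i = -0.8862 mm.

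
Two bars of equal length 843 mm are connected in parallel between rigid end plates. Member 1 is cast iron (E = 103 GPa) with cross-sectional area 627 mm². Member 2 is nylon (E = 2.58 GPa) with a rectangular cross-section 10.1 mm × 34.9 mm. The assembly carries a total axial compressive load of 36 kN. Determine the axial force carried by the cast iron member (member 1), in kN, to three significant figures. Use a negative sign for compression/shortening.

A_2 = 352.5 mm².
Equal strain + equilibrium ⇒ each member carries load in proportion to AE: A₁E₁ = 64580000 N, A₂E₂ = 909400 N, ΣAE = 65490000 N.
F₁ = P·A₁E₁/ΣAE = -36000·64580000/65490000 = -35500 N.

-35.5 kN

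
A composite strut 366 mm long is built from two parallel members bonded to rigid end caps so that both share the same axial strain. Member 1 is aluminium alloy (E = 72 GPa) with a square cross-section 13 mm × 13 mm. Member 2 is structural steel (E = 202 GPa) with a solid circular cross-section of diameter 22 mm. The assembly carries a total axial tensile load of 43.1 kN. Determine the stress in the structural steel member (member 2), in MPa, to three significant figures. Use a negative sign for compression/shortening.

A_1 = 169 mm².
A_2 = 380.1 mm².
Equal strain + equilibrium ⇒ each member carries load in proportion to AE: A₁E₁ = 12170000 N, A₂E₂ = 76790000 N, ΣAE = 88950000 N.
σ₂ = P·E₂/ΣAE = 43100·202000/88950000 = 97.87 MPa.

97.9 MPa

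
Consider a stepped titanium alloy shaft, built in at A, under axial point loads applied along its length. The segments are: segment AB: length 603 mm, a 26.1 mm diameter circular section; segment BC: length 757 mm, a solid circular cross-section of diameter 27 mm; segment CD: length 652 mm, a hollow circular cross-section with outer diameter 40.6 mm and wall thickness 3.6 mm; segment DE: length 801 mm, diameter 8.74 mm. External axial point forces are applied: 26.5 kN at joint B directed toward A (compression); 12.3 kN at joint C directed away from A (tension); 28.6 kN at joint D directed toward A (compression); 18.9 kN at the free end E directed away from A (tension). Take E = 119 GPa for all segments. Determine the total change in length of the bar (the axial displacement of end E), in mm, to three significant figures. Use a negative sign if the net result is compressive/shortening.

1.80 mm

Internal axial forces (sectioning from the free end, tension +): N_DE = 18.9 kN, N_CD = -9.7 kN, N_BC = 2.6 kN, N_AB = -23.9 kN.
A_AB = 535 mm².
A_BC = 572.6 mm².
A_CD = 418.5 mm².
A_DE = 59.99 mm².
δ_AB = -23900·603/(535·119000) = -0.2264 mm
δ_BC = 2600·757/(572.6·119000) = 0.02889 mm
δ_CD = -9700·652/(418.5·119000) = -0.127 mm
δ_DE = 18900·801/(59.99·119000) = 2.12 mm
δ = Σδ_i = 1.796 mm.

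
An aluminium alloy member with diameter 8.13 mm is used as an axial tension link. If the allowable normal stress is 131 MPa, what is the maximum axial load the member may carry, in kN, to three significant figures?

6.80 kN

A = 51.91 mm².
P_max = σ_allow · A = 131 · 51.91 = 6801 N = 6.801 kN.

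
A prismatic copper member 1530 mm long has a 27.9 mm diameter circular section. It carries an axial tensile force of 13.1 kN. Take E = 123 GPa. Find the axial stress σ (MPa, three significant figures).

A = 611.4 mm².
σ = N/A = 13100/611.4 = 21.43 MPa.

21.4 MPa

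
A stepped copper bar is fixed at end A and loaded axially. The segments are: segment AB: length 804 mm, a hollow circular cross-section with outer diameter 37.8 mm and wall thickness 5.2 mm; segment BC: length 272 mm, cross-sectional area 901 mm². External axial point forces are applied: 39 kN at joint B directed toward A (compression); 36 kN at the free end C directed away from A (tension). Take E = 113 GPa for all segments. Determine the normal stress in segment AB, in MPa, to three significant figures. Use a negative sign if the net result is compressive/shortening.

-5.63 MPa

Internal axial forces (sectioning from the free end, tension +): N_BC = 36 kN, N_AB = -3 kN.
A_AB = 532.6 mm².
σ_AB = N_AB/A_AB = -3000/532.6 = -5.633 MPa.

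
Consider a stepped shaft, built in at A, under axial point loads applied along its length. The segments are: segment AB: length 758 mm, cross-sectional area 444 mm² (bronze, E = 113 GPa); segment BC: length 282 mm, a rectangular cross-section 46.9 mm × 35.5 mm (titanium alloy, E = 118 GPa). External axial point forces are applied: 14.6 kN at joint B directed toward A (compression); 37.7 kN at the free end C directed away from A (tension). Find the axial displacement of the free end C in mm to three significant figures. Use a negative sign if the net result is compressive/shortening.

0.403 mm

Internal axial forces (sectioning from the free end, tension +): N_BC = 37.7 kN, N_AB = 23.1 kN.
A_BC = 1665 mm².
δ_AB = 23100·758/(444·113000) = 0.349 mm
δ_BC = 37700·282/(1665·118000) = 0.05411 mm
δ = Σδ_i = 0.4031 mm.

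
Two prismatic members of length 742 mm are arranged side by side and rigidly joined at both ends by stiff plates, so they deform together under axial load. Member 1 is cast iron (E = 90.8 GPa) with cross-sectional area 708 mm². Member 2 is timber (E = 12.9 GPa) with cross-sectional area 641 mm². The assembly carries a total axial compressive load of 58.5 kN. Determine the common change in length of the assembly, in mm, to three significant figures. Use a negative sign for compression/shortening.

-0.598 mm

Equal strain + equilibrium ⇒ each member carries load in proportion to AE: A₁E₁ = 64290000 N, A₂E₂ = 8269000 N, ΣAE = 72560000 N.
δ = PL/ΣAE = -58500·742/72560000 = -0.5983 mm.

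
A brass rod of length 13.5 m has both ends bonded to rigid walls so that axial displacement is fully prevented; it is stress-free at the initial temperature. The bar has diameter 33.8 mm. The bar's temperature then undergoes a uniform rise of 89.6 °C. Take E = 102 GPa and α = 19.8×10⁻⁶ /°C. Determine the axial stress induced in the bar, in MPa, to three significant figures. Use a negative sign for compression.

-181 MPa

Free thermal expansion αLΔT = 19.8e-6 · 13500 · 89.6 = 23.95 mm.
The walls impose strain ε = −(23.95)/13500 = -1.7741e-03; σ = Eε = 102000 · -1.7741e-03 = -181 MPa.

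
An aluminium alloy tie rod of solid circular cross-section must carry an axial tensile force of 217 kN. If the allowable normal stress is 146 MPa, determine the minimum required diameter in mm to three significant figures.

43.5 mm

Required area A ≥ P/σ_allow = 217000/146 = 1486 mm².
For a solid circular section, d ≥ √(4A/π) = 43.5 mm.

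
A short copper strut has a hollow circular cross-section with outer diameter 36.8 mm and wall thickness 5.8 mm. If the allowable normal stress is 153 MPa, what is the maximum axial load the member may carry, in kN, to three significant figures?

86.4 kN

A = 564.9 mm².
P_max = σ_allow · A = 153 · 564.9 = 86420 N = 86.42 kN.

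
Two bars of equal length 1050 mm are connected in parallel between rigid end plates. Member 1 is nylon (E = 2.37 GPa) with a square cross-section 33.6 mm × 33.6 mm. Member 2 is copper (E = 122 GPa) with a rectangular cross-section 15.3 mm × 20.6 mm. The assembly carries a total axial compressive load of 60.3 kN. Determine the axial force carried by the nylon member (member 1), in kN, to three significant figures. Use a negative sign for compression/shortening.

-3.92 kN

A_1 = 1129 mm².
A_2 = 315.2 mm².
Equal strain + equilibrium ⇒ each member carries load in proportion to AE: A₁E₁ = 2676000 N, A₂E₂ = 38450000 N, ΣAE = 41130000 N.
F₁ = P·A₁E₁/ΣAE = -60300·2676000/41130000 = -3923 N.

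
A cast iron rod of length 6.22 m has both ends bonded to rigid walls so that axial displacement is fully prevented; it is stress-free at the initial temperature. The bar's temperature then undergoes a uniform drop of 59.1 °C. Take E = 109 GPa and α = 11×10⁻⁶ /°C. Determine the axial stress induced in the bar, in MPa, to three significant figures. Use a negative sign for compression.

Free thermal expansion αLΔT = 11e-6 · 6220 · -59.1 = -4.044 mm.
The walls impose strain ε = −(-4.044)/6220 = 6.5010e-04; σ = Eε = 109000 · 6.5010e-04 = 70.86 MPa.

70.9 MPa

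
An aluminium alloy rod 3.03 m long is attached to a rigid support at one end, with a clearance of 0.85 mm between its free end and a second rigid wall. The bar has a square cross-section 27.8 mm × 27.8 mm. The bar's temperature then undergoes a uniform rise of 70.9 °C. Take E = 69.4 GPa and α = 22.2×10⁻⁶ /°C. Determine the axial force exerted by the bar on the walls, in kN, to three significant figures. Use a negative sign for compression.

Free thermal expansion αLΔT = 22.2e-6 · 3030 · 70.9 = 4.769 mm.
The walls engage after the gap closes; constrained expansion = 4.769 − 0.85 = 3.919 mm.
The walls impose strain ε = −(3.919)/3030 = -1.2935e-03; σ = Eε = 69400 · -1.2935e-03 = -89.77 MPa.
Wall reaction R = σ·A = -89.77·772.8 = -69370 N = -69.37 kN.

-69.4 kN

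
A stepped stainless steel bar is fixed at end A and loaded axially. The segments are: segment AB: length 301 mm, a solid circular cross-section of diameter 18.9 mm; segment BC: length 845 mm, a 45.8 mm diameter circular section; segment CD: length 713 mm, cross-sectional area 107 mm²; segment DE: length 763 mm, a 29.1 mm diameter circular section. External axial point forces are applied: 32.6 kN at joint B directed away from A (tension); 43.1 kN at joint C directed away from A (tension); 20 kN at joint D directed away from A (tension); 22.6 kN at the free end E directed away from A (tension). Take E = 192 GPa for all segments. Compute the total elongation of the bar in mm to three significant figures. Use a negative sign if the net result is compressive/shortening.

2.50 mm

Internal axial forces (sectioning from the free end, tension +): N_DE = 22.6 kN, N_CD = 42.6 kN, N_BC = 85.7 kN, N_AB = 118.3 kN.
A_AB = 280.6 mm².
A_BC = 1647 mm².
A_DE = 665.1 mm².
δ_AB = 118300·301/(280.6·192000) = 0.6611 mm
δ_BC = 85700·845/(1647·192000) = 0.2289 mm
δ_CD = 42600·713/(107·192000) = 1.478 mm
δ_DE = 22600·763/(665.1·192000) = 0.135 mm
δ = Σδ_i = 2.504 mm.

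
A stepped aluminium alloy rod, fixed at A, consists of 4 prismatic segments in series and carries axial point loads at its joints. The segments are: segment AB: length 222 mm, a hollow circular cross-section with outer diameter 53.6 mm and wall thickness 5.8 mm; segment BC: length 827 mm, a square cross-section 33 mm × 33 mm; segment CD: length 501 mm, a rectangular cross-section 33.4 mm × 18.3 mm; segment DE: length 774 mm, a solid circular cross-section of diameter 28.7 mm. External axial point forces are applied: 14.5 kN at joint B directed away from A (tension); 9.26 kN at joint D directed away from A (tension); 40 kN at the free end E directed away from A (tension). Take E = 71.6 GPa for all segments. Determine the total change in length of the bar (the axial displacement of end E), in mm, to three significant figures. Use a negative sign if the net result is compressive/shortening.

Internal axial forces (sectioning from the free end, tension +): N_DE = 40 kN, N_CD = 49.26 kN, N_BC = 49.26 kN, N_AB = 63.76 kN.
A_AB = 871 mm².
A_BC = 1089 mm².
A_CD = 611.2 mm².
A_DE = 646.9 mm².
δ_AB = 63760·222/(871·71600) = 0.227 mm
δ_BC = 49260·827/(1089·71600) = 0.5225 mm
δ_CD = 49260·501/(611.2·71600) = 0.5639 mm
δ_DE = 40000·774/(646.9·71600) = 0.6684 mm
δ = Σδ_i = 1.982 mm.

1.98 mm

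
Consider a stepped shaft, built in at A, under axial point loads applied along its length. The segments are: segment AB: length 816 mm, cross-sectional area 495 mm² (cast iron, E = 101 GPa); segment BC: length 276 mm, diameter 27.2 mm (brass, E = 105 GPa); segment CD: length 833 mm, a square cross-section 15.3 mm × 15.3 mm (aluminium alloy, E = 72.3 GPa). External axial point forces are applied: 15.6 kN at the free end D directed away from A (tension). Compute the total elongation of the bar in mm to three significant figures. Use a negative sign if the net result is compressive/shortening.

1.09 mm

Internal axial forces (sectioning from the free end, tension +): N_CD = 15.6 kN, N_BC = 15.6 kN, N_AB = 15.6 kN.
A_BC = 581.1 mm².
A_CD = 234.1 mm².
δ_AB = 15600·816/(495·101000) = 0.2546 mm
δ_BC = 15600·276/(581.1·105000) = 0.07057 mm
δ_CD = 15600·833/(234.1·72300) = 0.7678 mm
δ = Σδ_i = 1.093 mm.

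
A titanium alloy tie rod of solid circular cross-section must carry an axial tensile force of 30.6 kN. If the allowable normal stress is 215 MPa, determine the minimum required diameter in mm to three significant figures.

Required area A ≥ P/σ_allow = 30600/215 = 142.3 mm².
For a solid circular section, d ≥ √(4A/π) = 13.46 mm.

13.5 mm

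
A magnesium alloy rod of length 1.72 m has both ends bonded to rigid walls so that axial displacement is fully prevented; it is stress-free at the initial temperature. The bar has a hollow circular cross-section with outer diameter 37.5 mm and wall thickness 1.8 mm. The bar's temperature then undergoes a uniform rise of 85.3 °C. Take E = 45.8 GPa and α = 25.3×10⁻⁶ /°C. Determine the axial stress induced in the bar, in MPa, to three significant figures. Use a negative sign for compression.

-98.8 MPa

Free thermal expansion αLΔT = 25.3e-6 · 1720 · 85.3 = 3.712 mm.
The walls impose strain ε = −(3.712)/1720 = -2.1581e-03; σ = Eε = 45800 · -2.1581e-03 = -98.84 MPa.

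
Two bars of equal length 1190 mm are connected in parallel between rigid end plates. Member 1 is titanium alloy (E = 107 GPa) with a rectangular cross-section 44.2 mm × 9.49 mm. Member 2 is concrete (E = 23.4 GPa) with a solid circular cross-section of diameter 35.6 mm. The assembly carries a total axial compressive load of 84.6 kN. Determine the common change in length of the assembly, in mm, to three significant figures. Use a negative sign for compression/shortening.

-1.48 mm

A_1 = 419.5 mm².
A_2 = 995.4 mm².
Equal strain + equilibrium ⇒ each member carries load in proportion to AE: A₁E₁ = 44880000 N, A₂E₂ = 23290000 N, ΣAE = 68170000 N.
δ = PL/ΣAE = -84600·1190/68170000 = -1.477 mm.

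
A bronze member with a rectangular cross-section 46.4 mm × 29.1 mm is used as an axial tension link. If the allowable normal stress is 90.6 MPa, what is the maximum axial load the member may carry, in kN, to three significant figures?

A = 1350 mm².
P_max = σ_allow · A = 90.6 · 1350 = 122300 N = 122.3 kN.

122 kN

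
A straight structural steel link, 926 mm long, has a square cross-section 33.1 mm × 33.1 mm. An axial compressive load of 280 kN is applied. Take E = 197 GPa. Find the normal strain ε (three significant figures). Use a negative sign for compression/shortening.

-0.00130

A = 1096 mm².
σ = N/A = -255.6 MPa; ε = σ/E = -255.6/197000 = -1.297e-03.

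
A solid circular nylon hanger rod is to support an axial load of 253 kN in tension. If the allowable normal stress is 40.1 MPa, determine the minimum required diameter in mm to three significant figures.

Required area A ≥ P/σ_allow = 253000/40.1 = 6309 mm².
For a solid circular section, d ≥ √(4A/π) = 89.63 mm.

89.6 mm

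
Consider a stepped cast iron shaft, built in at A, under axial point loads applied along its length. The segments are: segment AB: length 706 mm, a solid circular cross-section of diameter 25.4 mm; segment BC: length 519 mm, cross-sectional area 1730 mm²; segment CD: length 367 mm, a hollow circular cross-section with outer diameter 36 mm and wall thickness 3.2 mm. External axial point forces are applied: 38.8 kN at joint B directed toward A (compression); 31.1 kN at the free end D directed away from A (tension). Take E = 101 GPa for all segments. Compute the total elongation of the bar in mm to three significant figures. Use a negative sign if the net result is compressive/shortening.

0.329 mm

Internal axial forces (sectioning from the free end, tension +): N_CD = 31.1 kN, N_BC = 31.1 kN, N_AB = -7.7 kN.
A_AB = 506.7 mm².
A_CD = 329.7 mm².
δ_AB = -7700·706/(506.7·101000) = -0.1062 mm
δ_BC = 31100·519/(1730·101000) = 0.09238 mm
δ_CD = 31100·367/(329.7·101000) = 0.3427 mm
δ = Σδ_i = 0.3289 mm.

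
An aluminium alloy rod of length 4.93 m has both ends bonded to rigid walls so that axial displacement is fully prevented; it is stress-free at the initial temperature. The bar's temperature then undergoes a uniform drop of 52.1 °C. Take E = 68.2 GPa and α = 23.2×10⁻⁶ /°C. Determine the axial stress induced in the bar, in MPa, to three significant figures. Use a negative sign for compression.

Free thermal expansion αLΔT = 23.2e-6 · 4930 · -52.1 = -5.959 mm.
The walls impose strain ε = −(-5.959)/4930 = 1.2087e-03; σ = Eε = 68200 · 1.2087e-03 = 82.43 MPa.

82.4 MPa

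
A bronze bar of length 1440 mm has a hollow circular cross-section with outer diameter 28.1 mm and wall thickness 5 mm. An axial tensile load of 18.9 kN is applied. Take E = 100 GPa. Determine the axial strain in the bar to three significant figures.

A = 362.9 mm².
σ = N/A = 52.09 MPa; ε = σ/E = 52.09/100000 = 5.209e-04.

5.21e-04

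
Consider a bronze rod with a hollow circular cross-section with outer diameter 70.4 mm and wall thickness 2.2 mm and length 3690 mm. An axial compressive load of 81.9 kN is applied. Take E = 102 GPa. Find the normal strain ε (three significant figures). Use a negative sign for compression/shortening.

-0.00170

A = 471.4 mm².
σ = N/A = -173.8 MPa; ε = σ/E = -173.8/102000 = -1.703e-03.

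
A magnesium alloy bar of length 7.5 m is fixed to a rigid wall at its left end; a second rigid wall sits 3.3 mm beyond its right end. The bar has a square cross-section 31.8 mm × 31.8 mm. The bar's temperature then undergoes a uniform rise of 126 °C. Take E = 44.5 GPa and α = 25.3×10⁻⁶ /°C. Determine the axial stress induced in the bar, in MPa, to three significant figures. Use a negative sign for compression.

Free thermal expansion αLΔT = 25.3e-6 · 7500 · 126 = 23.91 mm.
The walls engage after the gap closes; constrained expansion = 23.91 − 3.3 = 20.61 mm.
The walls impose strain ε = −(20.61)/7500 = -2.7478e-03; σ = Eε = 44500 · -2.7478e-03 = -122.3 MPa.

-122 MPa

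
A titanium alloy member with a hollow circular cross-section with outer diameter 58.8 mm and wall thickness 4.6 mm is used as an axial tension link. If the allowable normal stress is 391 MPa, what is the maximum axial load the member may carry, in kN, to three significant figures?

306 kN

A = 783.3 mm².
P_max = σ_allow · A = 391 · 783.3 = 306300 N = 306.3 kN.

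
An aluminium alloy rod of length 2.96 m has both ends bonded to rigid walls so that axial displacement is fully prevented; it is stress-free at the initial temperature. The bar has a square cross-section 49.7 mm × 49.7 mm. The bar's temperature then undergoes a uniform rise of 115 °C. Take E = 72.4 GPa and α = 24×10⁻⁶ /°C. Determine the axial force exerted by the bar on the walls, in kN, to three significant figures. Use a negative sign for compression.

Free thermal expansion αLΔT = 24e-6 · 2960 · 115 = 8.17 mm.
The walls impose strain ε = −(8.17)/2960 = -2.7600e-03; σ = Eε = 72400 · -2.7600e-03 = -199.8 MPa.
Wall reaction R = σ·A = -199.8·2470 = -493600 N = -493.6 kN.

-494 kN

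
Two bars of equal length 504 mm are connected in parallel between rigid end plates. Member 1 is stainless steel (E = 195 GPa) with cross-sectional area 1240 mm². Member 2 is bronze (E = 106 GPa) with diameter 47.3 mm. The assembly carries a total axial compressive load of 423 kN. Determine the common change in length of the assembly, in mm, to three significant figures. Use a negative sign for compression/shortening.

-0.498 mm

A_2 = 1757 mm².
Equal strain + equilibrium ⇒ each member carries load in proportion to AE: A₁E₁ = 241800000 N, A₂E₂ = 186300000 N, ΣAE = 428100000 N.
δ = PL/ΣAE = -423000·504/428100000 = -0.498 mm.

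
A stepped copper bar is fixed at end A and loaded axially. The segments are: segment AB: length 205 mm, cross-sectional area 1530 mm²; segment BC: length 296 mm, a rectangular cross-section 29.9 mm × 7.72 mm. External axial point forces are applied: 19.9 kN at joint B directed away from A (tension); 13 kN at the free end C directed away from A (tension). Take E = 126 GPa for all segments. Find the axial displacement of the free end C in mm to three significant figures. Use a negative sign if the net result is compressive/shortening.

0.167 mm

Internal axial forces (sectioning from the free end, tension +): N_BC = 13 kN, N_AB = 32.9 kN.
A_BC = 230.8 mm².
δ_AB = 32900·205/(1530·126000) = 0.03499 mm
δ_BC = 13000·296/(230.8·126000) = 0.1323 mm
δ = Σδ_i = 0.1673 mm.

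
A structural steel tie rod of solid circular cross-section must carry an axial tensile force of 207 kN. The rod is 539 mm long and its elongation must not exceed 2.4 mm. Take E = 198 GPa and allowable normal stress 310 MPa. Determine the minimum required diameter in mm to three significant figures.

Required area A ≥ P/σ_allow = 207000/310 = 667.7 mm².
For a solid circular section, d ≥ √(4A/π) = 29.16 mm.
Elongation limit: A ≥ PL/(Eδ_allow) = 207000·539/(198000·2.4) = 234.8 mm² ⇒ d ≥ 17.29 mm.
The stress limit governs.

29.2 mm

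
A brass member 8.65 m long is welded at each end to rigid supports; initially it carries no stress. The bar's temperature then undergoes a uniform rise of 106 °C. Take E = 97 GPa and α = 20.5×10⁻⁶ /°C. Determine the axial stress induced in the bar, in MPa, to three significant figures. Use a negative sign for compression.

Free thermal expansion αLΔT = 20.5e-6 · 8650 · 106 = 18.8 mm.
The walls impose strain ε = −(18.8)/8650 = -2.1730e-03; σ = Eε = 97000 · -2.1730e-03 = -210.8 MPa.

-211 MPa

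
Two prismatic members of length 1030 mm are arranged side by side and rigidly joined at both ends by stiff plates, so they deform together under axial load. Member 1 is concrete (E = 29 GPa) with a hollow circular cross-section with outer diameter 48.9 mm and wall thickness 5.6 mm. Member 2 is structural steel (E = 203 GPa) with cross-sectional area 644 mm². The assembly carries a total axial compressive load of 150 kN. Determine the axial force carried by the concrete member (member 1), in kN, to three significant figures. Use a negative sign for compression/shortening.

-21.7 kN

A_1 = 761.8 mm².
Equal strain + equilibrium ⇒ each member carries load in proportion to AE: A₁E₁ = 22090000 N, A₂E₂ = 130700000 N, ΣAE = 152800000 N.
F₁ = P·A₁E₁/ΣAE = -150000·22090000/152800000 = -21680 N.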